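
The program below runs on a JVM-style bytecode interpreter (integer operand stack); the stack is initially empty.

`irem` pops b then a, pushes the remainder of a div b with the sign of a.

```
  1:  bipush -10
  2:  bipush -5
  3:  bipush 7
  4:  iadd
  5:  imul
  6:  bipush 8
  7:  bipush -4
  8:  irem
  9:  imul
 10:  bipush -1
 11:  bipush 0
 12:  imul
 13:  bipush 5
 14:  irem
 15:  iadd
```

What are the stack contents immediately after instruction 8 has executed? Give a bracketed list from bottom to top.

bipush -10  [-10]
bipush -5   [-10, -5]
bipush 7    [-10, -5, 7]
iadd        [-10, 2]
imul        [-20]
bipush 8    [-20, 8]
bipush -4   [-20, 8, -4]
irem        [-20, 0]

[-20, 0]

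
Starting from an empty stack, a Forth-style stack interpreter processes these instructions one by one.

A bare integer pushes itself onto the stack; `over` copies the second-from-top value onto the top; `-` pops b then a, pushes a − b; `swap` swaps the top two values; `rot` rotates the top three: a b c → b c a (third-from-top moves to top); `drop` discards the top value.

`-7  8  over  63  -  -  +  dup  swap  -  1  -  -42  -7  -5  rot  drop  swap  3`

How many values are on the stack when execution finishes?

4

-7   -> -7
8    -> -7 8
over -> -7 8 -7
63   -> -7 8 -7 63
-    -> -7 8 -70
-    -> -7 78
+    -> 71
dup  -> 71 71
swap -> 71 71
-    -> 0
1    -> 0 1
-    -> -1
-42  -> -1 -42
-7   -> -1 -42 -7
-5   -> -1 -42 -7 -5
rot  -> -1 -7 -5 -42
drop -> -1 -7 -5
swap -> -1 -5 -7
3    -> -1 -5 -7 3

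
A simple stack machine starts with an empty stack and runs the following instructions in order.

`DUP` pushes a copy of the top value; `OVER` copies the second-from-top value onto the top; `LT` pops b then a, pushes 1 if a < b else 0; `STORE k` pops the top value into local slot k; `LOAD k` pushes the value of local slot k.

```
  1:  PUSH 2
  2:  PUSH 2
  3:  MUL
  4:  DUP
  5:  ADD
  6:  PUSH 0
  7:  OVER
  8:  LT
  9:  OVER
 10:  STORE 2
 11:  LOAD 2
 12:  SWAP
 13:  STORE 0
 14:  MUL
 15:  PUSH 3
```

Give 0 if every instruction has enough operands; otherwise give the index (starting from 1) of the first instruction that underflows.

PUSH 2  : 2
PUSH 2  : 2 2
MUL     : 4
DUP     : 4 4
ADD     : 8
PUSH 0  : 8 0
OVER    : 8 0 8
LT      : 8 1
OVER    : 8 1 8
STORE 2 : 8 1
LOAD 2  : 8 1 8
SWAP    : 8 8 1
STORE 0 : 8 8
MUL     : 64
PUSH 3  : 64 3

0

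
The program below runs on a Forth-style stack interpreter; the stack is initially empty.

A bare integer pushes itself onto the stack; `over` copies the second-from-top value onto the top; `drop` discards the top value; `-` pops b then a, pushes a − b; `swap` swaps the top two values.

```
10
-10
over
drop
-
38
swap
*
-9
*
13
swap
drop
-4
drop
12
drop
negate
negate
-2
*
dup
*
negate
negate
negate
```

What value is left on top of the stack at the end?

-676

10     -> 10
-10    -> 10 -10
over   -> 10 -10 10
drop   -> 10 -10
-      -> 20
38     -> 20 38
swap   -> 38 20
*      -> 760
-9     -> 760 -9
*      -> -6840
13     -> -6840 13
swap   -> 13 -6840
drop   -> 13
-4     -> 13 -4
drop   -> 13
12     -> 13 12
drop   -> 13
negate -> -13
negate -> 13
-2     -> 13 -2
*      -> -26
dup    -> -26 -26
*      -> 676
negate -> -676
negate -> 676
negate -> -676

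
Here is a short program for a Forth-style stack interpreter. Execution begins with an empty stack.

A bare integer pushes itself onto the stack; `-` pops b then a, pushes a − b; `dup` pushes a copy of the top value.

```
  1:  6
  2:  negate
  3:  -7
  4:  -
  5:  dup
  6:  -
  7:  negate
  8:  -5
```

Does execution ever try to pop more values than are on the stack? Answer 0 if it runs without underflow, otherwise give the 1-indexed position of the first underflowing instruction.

6      : [6]
negate : [-6]
-7     : [-6, -7]
-      : [1]
dup    : [1, 1]
-      : [0]
negate : [0]
-5     : [0, -5]

0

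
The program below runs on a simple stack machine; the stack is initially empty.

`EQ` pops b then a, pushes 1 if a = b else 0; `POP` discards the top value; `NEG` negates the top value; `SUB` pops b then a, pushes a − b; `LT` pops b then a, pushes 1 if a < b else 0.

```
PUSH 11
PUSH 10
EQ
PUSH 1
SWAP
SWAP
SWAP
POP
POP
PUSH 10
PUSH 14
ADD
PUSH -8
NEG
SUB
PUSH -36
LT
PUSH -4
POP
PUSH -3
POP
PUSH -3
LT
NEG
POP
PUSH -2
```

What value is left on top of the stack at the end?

PUSH 11  : 11
PUSH 10  : 11 10
EQ       : 0
PUSH 1   : 0 1
SWAP     : 1 0
SWAP     : 0 1
SWAP     : 1 0
POP      : 1
POP      : (empty)
PUSH 10  : 10
PUSH 14  : 10 14
ADD      : 24
PUSH -8  : 24 -8
NEG      : 24 8
SUB      : 16
PUSH -36 : 16 -36
LT       : 0
PUSH -4  : 0 -4
POP      : 0
PUSH -3  : 0 -3
POP      : 0
PUSH -3  : 0 -3
LT       : 0
NEG      : 0
POP      : (empty)
PUSH -2  : -2

-2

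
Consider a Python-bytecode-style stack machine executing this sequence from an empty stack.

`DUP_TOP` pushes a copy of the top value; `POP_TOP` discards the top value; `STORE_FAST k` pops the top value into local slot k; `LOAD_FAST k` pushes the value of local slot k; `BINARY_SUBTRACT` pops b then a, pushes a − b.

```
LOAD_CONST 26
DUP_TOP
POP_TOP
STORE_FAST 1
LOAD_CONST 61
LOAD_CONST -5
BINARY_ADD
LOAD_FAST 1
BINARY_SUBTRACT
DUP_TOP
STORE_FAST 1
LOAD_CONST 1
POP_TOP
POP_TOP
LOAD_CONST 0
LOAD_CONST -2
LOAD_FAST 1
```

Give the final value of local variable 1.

LOAD_CONST 26   : [26]
DUP_TOP         : [26, 26]
POP_TOP         : [26]
STORE_FAST 1    : []
LOAD_CONST 61   : [61]
LOAD_CONST -5   : [61, -5]
BINARY_ADD      : [56]
LOAD_FAST 1     : [56, 26]
BINARY_SUBTRACT : [30]
DUP_TOP         : [30, 30]
STORE_FAST 1    : [30]
LOAD_CONST 1    : [30, 1]
POP_TOP         : [30]
POP_TOP         : []
LOAD_CONST 0    : [0]
LOAD_CONST -2   : [0, -2]
LOAD_FAST 1     : [0, -2, 30]

30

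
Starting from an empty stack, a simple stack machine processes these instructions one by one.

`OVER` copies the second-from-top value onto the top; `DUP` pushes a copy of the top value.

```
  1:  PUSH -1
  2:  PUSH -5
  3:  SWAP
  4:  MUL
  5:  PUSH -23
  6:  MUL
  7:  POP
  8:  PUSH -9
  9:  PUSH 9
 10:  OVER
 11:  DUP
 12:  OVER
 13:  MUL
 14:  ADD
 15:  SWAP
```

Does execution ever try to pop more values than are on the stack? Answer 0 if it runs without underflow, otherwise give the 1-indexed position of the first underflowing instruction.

0

PUSH -1  → -1
PUSH -5  → -1 -5
SWAP     → -5 -1
MUL      → 5
PUSH -23 → 5 -23
MUL      → -115
POP      → (empty)
PUSH -9  → -9
PUSH 9   → -9 9
OVER     → -9 9 -9
DUP      → -9 9 -9 -9
OVER     → -9 9 -9 -9 -9
MUL      → -9 9 -9 81
ADD      → -9 9 72
SWAP     → -9 72 9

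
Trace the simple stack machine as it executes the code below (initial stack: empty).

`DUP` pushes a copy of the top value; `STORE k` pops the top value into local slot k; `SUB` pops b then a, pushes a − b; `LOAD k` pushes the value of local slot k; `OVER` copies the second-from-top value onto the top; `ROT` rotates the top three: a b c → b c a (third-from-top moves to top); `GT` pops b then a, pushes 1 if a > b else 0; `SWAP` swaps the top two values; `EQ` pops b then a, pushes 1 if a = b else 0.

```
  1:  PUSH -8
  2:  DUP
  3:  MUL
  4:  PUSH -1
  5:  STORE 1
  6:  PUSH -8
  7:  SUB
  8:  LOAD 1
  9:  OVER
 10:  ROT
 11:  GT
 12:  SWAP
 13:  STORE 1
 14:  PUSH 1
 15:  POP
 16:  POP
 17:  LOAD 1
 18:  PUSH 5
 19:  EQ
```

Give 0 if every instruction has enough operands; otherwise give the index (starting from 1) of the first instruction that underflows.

0

PUSH -8  [-8]
DUP      [-8, -8]
MUL      [64]
PUSH -1  [64, -1]
STORE 1  [64]
PUSH -8  [64, -8]
SUB      [72]
LOAD 1   [72, -1]
OVER     [72, -1, 72]
ROT      [-1, 72, 72]
GT       [-1, 0]
SWAP     [0, -1]
STORE 1  [0]
PUSH 1   [0, 1]
POP      [0]
POP      []
LOAD 1   [-1]
PUSH 5   [-1, 5]
EQ       [0]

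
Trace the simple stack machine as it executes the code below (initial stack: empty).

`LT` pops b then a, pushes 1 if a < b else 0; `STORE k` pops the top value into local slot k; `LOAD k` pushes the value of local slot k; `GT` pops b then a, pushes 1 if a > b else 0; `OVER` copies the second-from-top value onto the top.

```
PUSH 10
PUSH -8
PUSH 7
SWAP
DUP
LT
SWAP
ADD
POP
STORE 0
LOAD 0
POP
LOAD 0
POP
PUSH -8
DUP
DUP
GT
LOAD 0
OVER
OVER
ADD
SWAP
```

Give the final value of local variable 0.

PUSH 10 : [10]
PUSH -8 : [10, -8]
PUSH 7  : [10, -8, 7]
SWAP    : [10, 7, -8]
DUP     : [10, 7, -8, -8]
LT      : [10, 7, 0]
SWAP    : [10, 0, 7]
ADD     : [10, 7]
POP     : [10]
STORE 0 : []
LOAD 0  : [10]
POP     : []
LOAD 0  : [10]
POP     : []
PUSH -8 : [-8]
DUP     : [-8, -8]
DUP     : [-8, -8, -8]
GT      : [-8, 0]
LOAD 0  : [-8, 0, 10]
OVER    : [-8, 0, 10, 0]
OVER    : [-8, 0, 10, 0, 10]
ADD     : [-8, 0, 10, 10]
SWAP    : [-8, 0, 10, 10]

10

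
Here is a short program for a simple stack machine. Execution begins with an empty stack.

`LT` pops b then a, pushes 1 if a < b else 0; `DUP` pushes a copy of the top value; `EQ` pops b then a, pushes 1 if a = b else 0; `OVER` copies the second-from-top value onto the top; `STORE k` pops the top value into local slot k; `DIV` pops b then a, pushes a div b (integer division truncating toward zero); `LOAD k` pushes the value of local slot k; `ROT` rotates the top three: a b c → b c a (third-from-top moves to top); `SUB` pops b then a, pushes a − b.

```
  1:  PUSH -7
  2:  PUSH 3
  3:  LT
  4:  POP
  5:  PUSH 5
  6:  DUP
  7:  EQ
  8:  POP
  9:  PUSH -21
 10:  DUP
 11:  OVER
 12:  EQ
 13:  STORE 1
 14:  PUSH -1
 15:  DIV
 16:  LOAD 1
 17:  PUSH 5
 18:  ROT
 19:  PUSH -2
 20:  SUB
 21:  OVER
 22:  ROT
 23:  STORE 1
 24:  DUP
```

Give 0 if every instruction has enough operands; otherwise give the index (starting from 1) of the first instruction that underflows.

0

PUSH -7  : -7
PUSH 3   : -7 3
LT       : 1
POP      : (empty)
PUSH 5   : 5
DUP      : 5 5
EQ       : 1
POP      : (empty)
PUSH -21 : -21
DUP      : -21 -21
OVER     : -21 -21 -21
EQ       : -21 1
STORE 1  : -21
PUSH -1  : -21 -1
DIV      : 21
LOAD 1   : 21 1
PUSH 5   : 21 1 5
ROT      : 1 5 21
PUSH -2  : 1 5 21 -2
SUB      : 1 5 23
OVER     : 1 5 23 5
ROT      : 1 23 5 5
STORE 1  : 1 23 5
DUP      : 1 23 5 5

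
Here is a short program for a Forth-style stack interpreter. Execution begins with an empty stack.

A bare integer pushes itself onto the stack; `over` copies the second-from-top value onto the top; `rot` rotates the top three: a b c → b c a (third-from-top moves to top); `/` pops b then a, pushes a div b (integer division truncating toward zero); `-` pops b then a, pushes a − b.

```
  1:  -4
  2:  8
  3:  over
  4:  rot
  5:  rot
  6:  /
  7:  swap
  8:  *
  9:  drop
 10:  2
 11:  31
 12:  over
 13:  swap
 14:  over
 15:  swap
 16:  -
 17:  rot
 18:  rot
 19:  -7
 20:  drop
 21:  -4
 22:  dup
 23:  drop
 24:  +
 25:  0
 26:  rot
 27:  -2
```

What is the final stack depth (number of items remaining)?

-4   → [-4]
8    → [-4, 8]
over → [-4, 8, -4]
rot  → [8, -4, -4]
rot  → [-4, -4, 8]
/    → [-4, 0]
swap → [0, -4]
*    → [0]
drop → []
2    → [2]
31   → [2, 31]
over → [2, 31, 2]
swap → [2, 2, 31]
over → [2, 2, 31, 2]
swap → [2, 2, 2, 31]
-    → [2, 2, -29]
rot  → [2, -29, 2]
rot  → [-29, 2, 2]
-7   → [-29, 2, 2, -7]
drop → [-29, 2, 2]
-4   → [-29, 2, 2, -4]
dup  → [-29, 2, 2, -4, -4]
drop → [-29, 2, 2, -4]
+    → [-29, 2, -2]
0    → [-29, 2, -2, 0]
rot  → [-29, -2, 0, 2]
-2   → [-29, -2, 0, 2, -2]

5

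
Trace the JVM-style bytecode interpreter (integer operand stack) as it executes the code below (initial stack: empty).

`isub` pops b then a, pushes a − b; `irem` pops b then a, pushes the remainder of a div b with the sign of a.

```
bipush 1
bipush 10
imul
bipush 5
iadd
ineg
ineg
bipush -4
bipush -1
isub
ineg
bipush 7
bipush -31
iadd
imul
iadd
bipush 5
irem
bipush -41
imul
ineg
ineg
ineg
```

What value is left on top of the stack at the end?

-82

bipush 1    [1]
bipush 10   [1, 10]
imul        [10]
bipush 5    [10, 5]
iadd        [15]
ineg        [-15]
ineg        [15]
bipush -4   [15, -4]
bipush -1   [15, -4, -1]
isub        [15, -3]
ineg        [15, 3]
bipush 7    [15, 3, 7]
bipush -31  [15, 3, 7, -31]
iadd        [15, 3, -24]
imul        [15, -72]
iadd        [-57]
bipush 5    [-57, 5]
irem        [-2]
bipush -41  [-2, -41]
imul        [82]
ineg        [-82]
ineg        [82]
ineg        [-82]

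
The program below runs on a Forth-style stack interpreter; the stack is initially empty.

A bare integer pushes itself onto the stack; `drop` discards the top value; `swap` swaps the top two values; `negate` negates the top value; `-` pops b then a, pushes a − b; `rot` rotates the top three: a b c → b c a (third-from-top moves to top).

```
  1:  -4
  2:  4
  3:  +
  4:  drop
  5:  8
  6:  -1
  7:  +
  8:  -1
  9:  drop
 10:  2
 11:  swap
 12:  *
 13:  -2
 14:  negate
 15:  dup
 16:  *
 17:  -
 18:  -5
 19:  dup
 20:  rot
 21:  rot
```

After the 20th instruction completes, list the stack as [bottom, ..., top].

-4     -> [-4]
4      -> [-4, 4]
+      -> [0]
drop   -> []
8      -> [8]
-1     -> [8, -1]
+      -> [7]
-1     -> [7, -1]
drop   -> [7]
2      -> [7, 2]
swap   -> [2, 7]
*      -> [14]
-2     -> [14, -2]
negate -> [14, 2]
dup    -> [14, 2, 2]
*      -> [14, 4]
-      -> [10]
-5     -> [10, -5]
dup    -> [10, -5, -5]
rot    -> [-5, -5, 10]

[-5, -5, 10]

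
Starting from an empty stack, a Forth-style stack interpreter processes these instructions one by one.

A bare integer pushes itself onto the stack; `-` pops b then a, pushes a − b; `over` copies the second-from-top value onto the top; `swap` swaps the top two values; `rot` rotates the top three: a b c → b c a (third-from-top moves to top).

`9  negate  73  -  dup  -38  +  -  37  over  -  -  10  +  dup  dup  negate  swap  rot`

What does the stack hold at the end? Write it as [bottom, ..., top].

[-49, 49, 49]

9       [9]
negate  [-9]
73      [-9, 73]
-       [-82]
dup     [-82, -82]
-38     [-82, -82, -38]
+       [-82, -120]
-       [38]
37      [38, 37]
over    [38, 37, 38]
-       [38, -1]
-       [39]
10      [39, 10]
+       [49]
dup     [49, 49]
dup     [49, 49, 49]
negate  [49, 49, -49]
swap    [49, -49, 49]
rot     [-49, 49, 49]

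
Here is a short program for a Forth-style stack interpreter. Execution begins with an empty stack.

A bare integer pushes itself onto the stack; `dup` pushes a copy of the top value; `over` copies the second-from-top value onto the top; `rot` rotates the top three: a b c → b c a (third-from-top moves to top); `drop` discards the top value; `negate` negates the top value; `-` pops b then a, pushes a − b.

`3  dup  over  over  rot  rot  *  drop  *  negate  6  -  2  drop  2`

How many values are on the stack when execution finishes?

2

3       [3]
dup     [3, 3]
over    [3, 3, 3]
over    [3, 3, 3, 3]
rot     [3, 3, 3, 3]
rot     [3, 3, 3, 3]
*       [3, 3, 9]
drop    [3, 3]
*       [9]
negate  [-9]
6       [-9, 6]
-       [-15]
2       [-15, 2]
drop    [-15]
2       [-15, 2]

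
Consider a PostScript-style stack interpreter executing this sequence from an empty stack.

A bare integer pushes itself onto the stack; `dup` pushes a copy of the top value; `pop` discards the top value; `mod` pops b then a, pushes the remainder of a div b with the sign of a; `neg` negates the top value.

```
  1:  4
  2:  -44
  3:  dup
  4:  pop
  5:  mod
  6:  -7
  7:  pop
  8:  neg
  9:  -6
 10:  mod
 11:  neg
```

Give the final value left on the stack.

4

4   -> [4]
-44 -> [4, -44]
dup -> [4, -44, -44]
pop -> [4, -44]
mod -> [4]
-7  -> [4, -7]
pop -> [4]
neg -> [-4]
-6  -> [-4, -6]
mod -> [-4]
neg -> [4]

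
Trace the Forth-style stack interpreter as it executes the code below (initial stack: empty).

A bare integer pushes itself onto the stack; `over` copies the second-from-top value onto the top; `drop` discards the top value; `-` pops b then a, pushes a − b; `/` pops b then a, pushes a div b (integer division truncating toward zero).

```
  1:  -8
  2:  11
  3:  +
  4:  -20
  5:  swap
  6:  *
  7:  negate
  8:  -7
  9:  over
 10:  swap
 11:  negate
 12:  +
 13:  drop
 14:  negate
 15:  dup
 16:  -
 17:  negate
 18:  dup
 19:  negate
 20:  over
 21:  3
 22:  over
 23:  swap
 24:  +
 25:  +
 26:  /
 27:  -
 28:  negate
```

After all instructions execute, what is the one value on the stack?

0

-8     : [-8]
11     : [-8, 11]
+      : [3]
-20    : [3, -20]
swap   : [-20, 3]
*      : [-60]
negate : [60]
-7     : [60, -7]
over   : [60, -7, 60]
swap   : [60, 60, -7]
negate : [60, 60, 7]
+      : [60, 67]
drop   : [60]
negate : [-60]
dup    : [-60, -60]
-      : [0]
negate : [0]
dup    : [0, 0]
negate : [0, 0]
over   : [0, 0, 0]
3      : [0, 0, 0, 3]
over   : [0, 0, 0, 3, 0]
swap   : [0, 0, 0, 0, 3]
+      : [0, 0, 0, 3]
+      : [0, 0, 3]
/      : [0, 0]
-      : [0]
negate : [0]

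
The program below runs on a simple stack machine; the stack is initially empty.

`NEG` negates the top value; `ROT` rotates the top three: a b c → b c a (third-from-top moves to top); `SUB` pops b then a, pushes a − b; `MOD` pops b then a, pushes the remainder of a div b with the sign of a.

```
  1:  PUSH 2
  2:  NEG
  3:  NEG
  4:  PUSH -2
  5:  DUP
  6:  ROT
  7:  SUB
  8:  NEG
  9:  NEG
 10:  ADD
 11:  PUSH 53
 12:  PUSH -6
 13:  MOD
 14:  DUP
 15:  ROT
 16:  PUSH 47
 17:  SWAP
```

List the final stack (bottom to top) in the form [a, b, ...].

PUSH 2  : [2]
NEG     : [-2]
NEG     : [2]
PUSH -2 : [2, -2]
DUP     : [2, -2, -2]
ROT     : [-2, -2, 2]
SUB     : [-2, -4]
NEG     : [-2, 4]
NEG     : [-2, -4]
ADD     : [-6]
PUSH 53 : [-6, 53]
PUSH -6 : [-6, 53, -6]
MOD     : [-6, 5]
DUP     : [-6, 5, 5]
ROT     : [5, 5, -6]
PUSH 47 : [5, 5, -6, 47]
SWAP    : [5, 5, 47, -6]

[5, 5, 47, -6]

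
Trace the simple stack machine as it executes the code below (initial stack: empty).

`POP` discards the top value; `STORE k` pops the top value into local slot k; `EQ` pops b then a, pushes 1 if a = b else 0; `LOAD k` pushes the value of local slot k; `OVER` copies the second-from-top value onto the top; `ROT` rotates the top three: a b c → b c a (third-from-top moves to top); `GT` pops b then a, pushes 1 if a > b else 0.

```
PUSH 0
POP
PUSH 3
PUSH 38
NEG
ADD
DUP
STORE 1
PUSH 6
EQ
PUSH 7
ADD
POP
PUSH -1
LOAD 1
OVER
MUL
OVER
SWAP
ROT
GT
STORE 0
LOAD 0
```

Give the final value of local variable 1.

-35

PUSH 0  : 0
POP     : (empty)
PUSH 3  : 3
PUSH 38 : 3 38
NEG     : 3 -38
ADD     : -35
DUP     : -35 -35
STORE 1 : -35
PUSH 6  : -35 6
EQ      : 0
PUSH 7  : 0 7
ADD     : 7
POP     : (empty)
PUSH -1 : -1
LOAD 1  : -1 -35
OVER    : -1 -35 -1
MUL     : -1 35
OVER    : -1 35 -1
SWAP    : -1 -1 35
ROT     : -1 35 -1
GT      : -1 1
STORE 0 : -1
LOAD 0  : -1 1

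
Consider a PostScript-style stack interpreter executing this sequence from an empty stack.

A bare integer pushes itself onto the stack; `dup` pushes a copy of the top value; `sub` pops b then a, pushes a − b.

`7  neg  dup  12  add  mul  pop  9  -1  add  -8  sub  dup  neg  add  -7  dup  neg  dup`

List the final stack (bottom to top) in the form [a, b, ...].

[0, -7, 7, 7]

7   -> [7]
neg -> [-7]
dup -> [-7, -7]
12  -> [-7, -7, 12]
add -> [-7, 5]
mul -> [-35]
pop -> []
9   -> [9]
-1  -> [9, -1]
add -> [8]
-8  -> [8, -8]
sub -> [16]
dup -> [16, 16]
neg -> [16, -16]
add -> [0]
-7  -> [0, -7]
dup -> [0, -7, -7]
neg -> [0, -7, 7]
dup -> [0, -7, 7, 7]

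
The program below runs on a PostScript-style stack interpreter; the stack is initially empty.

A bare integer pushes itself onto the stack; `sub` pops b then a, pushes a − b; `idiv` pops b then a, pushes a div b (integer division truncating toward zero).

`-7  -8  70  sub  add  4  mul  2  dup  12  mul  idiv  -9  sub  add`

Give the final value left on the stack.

-331

-7   -> [-7]
-8   -> [-7, -8]
70   -> [-7, -8, 70]
sub  -> [-7, -78]
add  -> [-85]
4    -> [-85, 4]
mul  -> [-340]
2    -> [-340, 2]
dup  -> [-340, 2, 2]
12   -> [-340, 2, 2, 12]
mul  -> [-340, 2, 24]
idiv -> [-340, 0]
-9   -> [-340, 0, -9]
sub  -> [-340, 9]
add  -> [-331]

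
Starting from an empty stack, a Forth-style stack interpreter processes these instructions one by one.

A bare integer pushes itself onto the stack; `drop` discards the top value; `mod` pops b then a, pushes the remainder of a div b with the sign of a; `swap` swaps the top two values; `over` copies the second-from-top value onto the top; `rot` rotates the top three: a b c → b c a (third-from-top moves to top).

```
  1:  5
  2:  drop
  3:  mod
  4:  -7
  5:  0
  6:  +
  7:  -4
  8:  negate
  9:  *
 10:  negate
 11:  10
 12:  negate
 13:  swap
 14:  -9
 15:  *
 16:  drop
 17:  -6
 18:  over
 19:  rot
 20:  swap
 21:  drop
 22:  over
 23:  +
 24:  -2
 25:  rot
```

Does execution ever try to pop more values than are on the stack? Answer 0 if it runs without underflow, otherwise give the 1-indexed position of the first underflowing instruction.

5    -> 5
drop -> (empty)
mod  — needs 2 operands, stack has 0 → underflow

3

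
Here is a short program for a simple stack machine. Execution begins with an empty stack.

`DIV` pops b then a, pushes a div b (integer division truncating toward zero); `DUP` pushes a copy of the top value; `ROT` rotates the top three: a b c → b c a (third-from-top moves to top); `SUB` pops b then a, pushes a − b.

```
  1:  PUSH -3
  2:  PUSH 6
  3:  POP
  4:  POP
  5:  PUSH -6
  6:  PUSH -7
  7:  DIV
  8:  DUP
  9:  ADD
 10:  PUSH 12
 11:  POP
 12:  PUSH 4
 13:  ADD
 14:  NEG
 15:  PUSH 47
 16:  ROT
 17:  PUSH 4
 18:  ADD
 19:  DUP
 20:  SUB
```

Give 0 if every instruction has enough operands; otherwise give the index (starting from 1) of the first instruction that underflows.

PUSH -3 : -3
PUSH 6  : -3 6
POP     : -3
POP     : (empty)
PUSH -6 : -6
PUSH -7 : -6 -7
DIV     : 0
DUP     : 0 0
ADD     : 0
PUSH 12 : 0 12
POP     : 0
PUSH 4  : 0 4
ADD     : 4
NEG     : -4
PUSH 47 : -4 47
ROT  — needs 3 operands, stack has 2 → underflow

16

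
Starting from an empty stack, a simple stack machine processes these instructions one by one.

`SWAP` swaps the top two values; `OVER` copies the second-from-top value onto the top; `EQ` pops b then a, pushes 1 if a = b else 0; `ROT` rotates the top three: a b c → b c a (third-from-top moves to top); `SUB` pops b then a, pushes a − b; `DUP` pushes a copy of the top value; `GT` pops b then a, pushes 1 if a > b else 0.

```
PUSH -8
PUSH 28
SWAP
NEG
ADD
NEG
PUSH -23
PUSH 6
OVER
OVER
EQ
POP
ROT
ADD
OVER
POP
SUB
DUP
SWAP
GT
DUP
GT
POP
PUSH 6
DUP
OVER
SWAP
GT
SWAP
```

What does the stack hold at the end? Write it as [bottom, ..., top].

PUSH -8  : [-8]
PUSH 28  : [-8, 28]
SWAP     : [28, -8]
NEG      : [28, 8]
ADD      : [36]
NEG      : [-36]
PUSH -23 : [-36, -23]
PUSH 6   : [-36, -23, 6]
OVER     : [-36, -23, 6, -23]
OVER     : [-36, -23, 6, -23, 6]
EQ       : [-36, -23, 6, 0]
POP      : [-36, -23, 6]
ROT      : [-23, 6, -36]
ADD      : [-23, -30]
OVER     : [-23, -30, -23]
POP      : [-23, -30]
SUB      : [7]
DUP      : [7, 7]
SWAP     : [7, 7]
GT       : [0]
DUP      : [0, 0]
GT       : [0]
POP      : []
PUSH 6   : [6]
DUP      : [6, 6]
OVER     : [6, 6, 6]
SWAP     : [6, 6, 6]
GT       : [6, 0]
SWAP     : [0, 6]

[0, 6]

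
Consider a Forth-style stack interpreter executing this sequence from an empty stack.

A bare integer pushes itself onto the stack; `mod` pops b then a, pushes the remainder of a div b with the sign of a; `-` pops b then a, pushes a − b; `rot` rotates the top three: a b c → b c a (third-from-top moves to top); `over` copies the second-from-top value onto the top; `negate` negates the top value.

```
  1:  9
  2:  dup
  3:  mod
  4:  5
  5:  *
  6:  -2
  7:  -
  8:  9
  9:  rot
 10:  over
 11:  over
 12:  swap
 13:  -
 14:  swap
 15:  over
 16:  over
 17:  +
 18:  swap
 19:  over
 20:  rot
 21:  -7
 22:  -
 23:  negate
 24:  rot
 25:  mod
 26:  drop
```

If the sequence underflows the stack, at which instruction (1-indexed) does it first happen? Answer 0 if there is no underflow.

9

9    [9]
dup  [9, 9]
mod  [0]
5    [0, 5]
*    [0]
-2   [0, -2]
-    [2]
9    [2, 9]
rot  — needs 3 operands, stack has 2 → underflow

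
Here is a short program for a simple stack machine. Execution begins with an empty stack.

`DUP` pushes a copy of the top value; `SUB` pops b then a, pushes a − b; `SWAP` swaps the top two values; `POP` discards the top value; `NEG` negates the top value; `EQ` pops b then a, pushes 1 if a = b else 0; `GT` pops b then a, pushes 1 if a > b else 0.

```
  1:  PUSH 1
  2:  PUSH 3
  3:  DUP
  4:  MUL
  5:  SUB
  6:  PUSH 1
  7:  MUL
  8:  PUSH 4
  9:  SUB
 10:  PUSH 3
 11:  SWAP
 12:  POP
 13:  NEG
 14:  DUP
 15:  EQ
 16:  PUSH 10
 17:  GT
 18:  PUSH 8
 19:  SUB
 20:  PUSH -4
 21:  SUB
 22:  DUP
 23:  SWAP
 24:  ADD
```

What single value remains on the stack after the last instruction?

-8

PUSH 1  : 1
PUSH 3  : 1 3
DUP     : 1 3 3
MUL     : 1 9
SUB     : -8
PUSH 1  : -8 1
MUL     : -8
PUSH 4  : -8 4
SUB     : -12
PUSH 3  : -12 3
SWAP    : 3 -12
POP     : 3
NEG     : -3
DUP     : -3 -3
EQ      : 1
PUSH 10 : 1 10
GT      : 0
PUSH 8  : 0 8
SUB     : -8
PUSH -4 : -8 -4
SUB     : -4
DUP     : -4 -4
SWAP    : -4 -4
ADD     : -8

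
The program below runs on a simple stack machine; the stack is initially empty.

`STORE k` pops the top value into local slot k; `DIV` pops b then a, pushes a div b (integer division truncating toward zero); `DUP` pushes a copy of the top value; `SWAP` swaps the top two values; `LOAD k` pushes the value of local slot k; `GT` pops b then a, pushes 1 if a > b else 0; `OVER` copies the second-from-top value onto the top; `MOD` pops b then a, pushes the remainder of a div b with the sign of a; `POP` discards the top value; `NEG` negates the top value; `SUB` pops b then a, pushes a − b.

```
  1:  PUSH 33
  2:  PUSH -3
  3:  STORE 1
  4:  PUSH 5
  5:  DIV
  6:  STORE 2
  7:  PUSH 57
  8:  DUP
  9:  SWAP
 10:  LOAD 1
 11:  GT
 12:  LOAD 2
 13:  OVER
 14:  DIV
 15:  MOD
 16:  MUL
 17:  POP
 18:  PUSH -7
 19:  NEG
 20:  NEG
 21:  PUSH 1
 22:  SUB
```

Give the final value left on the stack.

-8

PUSH 33 : 33
PUSH -3 : 33 -3
STORE 1 : 33
PUSH 5  : 33 5
DIV     : 6
STORE 2 : (empty)
PUSH 57 : 57
DUP     : 57 57
SWAP    : 57 57
LOAD 1  : 57 57 -3
GT      : 57 1
LOAD 2  : 57 1 6
OVER    : 57 1 6 1
DIV     : 57 1 6
MOD     : 57 1
MUL     : 57
POP     : (empty)
PUSH -7 : -7
NEG     : 7
NEG     : -7
PUSH 1  : -7 1
SUB     : -8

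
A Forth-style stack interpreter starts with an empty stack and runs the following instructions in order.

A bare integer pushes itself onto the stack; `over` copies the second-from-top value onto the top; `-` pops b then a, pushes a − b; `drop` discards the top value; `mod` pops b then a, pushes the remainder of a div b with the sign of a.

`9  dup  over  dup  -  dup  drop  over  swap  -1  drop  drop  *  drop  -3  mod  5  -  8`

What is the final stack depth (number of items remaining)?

9    : [9]
dup  : [9, 9]
over : [9, 9, 9]
dup  : [9, 9, 9, 9]
-    : [9, 9, 0]
dup  : [9, 9, 0, 0]
drop : [9, 9, 0]
over : [9, 9, 0, 9]
swap : [9, 9, 9, 0]
-1   : [9, 9, 9, 0, -1]
drop : [9, 9, 9, 0]
drop : [9, 9, 9]
*    : [9, 81]
drop : [9]
-3   : [9, -3]
mod  : [0]
5    : [0, 5]
-    : [-5]
8    : [-5, 8]

2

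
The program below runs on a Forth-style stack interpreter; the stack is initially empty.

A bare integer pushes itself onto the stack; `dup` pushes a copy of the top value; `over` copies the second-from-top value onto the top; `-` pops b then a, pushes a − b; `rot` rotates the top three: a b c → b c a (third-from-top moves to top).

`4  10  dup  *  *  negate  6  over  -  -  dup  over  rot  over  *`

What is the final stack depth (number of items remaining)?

3

4      -> [4]
10     -> [4, 10]
dup    -> [4, 10, 10]
*      -> [4, 100]
*      -> [400]
negate -> [-400]
6      -> [-400, 6]
over   -> [-400, 6, -400]
-      -> [-400, 406]
-      -> [-806]
dup    -> [-806, -806]
over   -> [-806, -806, -806]
rot    -> [-806, -806, -806]
over   -> [-806, -806, -806, -806]
*      -> [-806, -806, 649636]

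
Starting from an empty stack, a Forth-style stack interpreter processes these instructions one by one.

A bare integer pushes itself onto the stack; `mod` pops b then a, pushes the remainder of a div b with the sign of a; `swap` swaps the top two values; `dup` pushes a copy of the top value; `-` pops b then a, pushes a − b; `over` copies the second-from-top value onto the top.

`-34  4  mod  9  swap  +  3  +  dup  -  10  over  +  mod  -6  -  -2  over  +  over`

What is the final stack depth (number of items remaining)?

3

-34  : [-34]
4    : [-34, 4]
mod  : [-2]
9    : [-2, 9]
swap : [9, -2]
+    : [7]
3    : [7, 3]
+    : [10]
dup  : [10, 10]
-    : [0]
10   : [0, 10]
over : [0, 10, 0]
+    : [0, 10]
mod  : [0]
-6   : [0, -6]
-    : [6]
-2   : [6, -2]
over : [6, -2, 6]
+    : [6, 4]
over : [6, 4, 6]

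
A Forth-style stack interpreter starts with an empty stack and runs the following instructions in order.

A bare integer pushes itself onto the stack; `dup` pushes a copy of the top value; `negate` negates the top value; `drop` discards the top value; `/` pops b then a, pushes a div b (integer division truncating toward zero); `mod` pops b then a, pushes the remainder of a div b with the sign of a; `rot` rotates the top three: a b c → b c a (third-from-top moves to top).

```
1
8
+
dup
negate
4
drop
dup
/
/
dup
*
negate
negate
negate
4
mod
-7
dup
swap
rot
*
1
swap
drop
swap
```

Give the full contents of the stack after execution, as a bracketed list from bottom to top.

1      → 1
8      → 1 8
+      → 9
dup    → 9 9
negate → 9 -9
4      → 9 -9 4
drop   → 9 -9
dup    → 9 -9 -9
/      → 9 1
/      → 9
dup    → 9 9
*      → 81
negate → -81
negate → 81
negate → -81
4      → -81 4
mod    → -1
-7     → -1 -7
dup    → -1 -7 -7
swap   → -1 -7 -7
rot    → -7 -7 -1
*      → -7 7
1      → -7 7 1
swap   → -7 1 7
drop   → -7 1
swap   → 1 -7

[1, -7]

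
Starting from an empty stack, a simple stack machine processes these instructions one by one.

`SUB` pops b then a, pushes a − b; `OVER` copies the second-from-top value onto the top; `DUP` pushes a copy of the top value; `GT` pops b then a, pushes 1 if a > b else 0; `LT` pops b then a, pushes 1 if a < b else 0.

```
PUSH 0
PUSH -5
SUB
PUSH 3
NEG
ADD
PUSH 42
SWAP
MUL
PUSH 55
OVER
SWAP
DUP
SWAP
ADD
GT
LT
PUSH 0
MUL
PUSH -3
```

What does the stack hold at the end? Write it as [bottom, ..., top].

[0, -3]

PUSH 0  : [0]
PUSH -5 : [0, -5]
SUB     : [5]
PUSH 3  : [5, 3]
NEG     : [5, -3]
ADD     : [2]
PUSH 42 : [2, 42]
SWAP    : [42, 2]
MUL     : [84]
PUSH 55 : [84, 55]
OVER    : [84, 55, 84]
SWAP    : [84, 84, 55]
DUP     : [84, 84, 55, 55]
SWAP    : [84, 84, 55, 55]
ADD     : [84, 84, 110]
GT      : [84, 0]
LT      : [0]
PUSH 0  : [0, 0]
MUL     : [0]
PUSH -3 : [0, -3]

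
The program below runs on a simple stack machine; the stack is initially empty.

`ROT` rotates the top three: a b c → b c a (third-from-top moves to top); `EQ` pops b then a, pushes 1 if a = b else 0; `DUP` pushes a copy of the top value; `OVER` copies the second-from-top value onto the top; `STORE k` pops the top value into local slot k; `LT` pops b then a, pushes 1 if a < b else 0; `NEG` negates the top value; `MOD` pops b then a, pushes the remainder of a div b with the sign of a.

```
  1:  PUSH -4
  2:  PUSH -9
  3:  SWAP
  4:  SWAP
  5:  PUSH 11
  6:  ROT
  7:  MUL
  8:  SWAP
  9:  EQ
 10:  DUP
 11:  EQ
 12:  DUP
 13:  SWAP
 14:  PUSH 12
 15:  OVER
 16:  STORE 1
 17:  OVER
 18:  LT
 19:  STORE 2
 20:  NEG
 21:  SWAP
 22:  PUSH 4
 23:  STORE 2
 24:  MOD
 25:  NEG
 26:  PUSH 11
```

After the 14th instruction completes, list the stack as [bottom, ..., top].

[1, 1, 12]

PUSH -4 -> -4
PUSH -9 -> -4 -9
SWAP    -> -9 -4
SWAP    -> -4 -9
PUSH 11 -> -4 -9 11
ROT     -> -9 11 -4
MUL     -> -9 -44
SWAP    -> -44 -9
EQ      -> 0
DUP     -> 0 0
EQ      -> 1
DUP     -> 1 1
SWAP    -> 1 1
PUSH 12 -> 1 1 12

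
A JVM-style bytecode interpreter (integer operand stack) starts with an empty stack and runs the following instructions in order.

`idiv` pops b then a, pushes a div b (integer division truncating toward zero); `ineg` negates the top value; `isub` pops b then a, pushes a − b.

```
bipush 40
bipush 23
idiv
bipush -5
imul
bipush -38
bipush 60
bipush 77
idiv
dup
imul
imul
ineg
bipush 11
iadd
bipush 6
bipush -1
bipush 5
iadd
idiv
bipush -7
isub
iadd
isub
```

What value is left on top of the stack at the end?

-24

bipush 40   40
bipush 23   40 23
idiv        1
bipush -5   1 -5
imul        -5
bipush -38  -5 -38
bipush 60   -5 -38 60
bipush 77   -5 -38 60 77
idiv        -5 -38 0
dup         -5 -38 0 0
imul        -5 -38 0
imul        -5 0
ineg        -5 0
bipush 11   -5 0 11
iadd        -5 11
bipush 6    -5 11 6
bipush -1   -5 11 6 -1
bipush 5    -5 11 6 -1 5
iadd        -5 11 6 4
idiv        -5 11 1
bipush -7   -5 11 1 -7
isub        -5 11 8
iadd        -5 19
isub        -24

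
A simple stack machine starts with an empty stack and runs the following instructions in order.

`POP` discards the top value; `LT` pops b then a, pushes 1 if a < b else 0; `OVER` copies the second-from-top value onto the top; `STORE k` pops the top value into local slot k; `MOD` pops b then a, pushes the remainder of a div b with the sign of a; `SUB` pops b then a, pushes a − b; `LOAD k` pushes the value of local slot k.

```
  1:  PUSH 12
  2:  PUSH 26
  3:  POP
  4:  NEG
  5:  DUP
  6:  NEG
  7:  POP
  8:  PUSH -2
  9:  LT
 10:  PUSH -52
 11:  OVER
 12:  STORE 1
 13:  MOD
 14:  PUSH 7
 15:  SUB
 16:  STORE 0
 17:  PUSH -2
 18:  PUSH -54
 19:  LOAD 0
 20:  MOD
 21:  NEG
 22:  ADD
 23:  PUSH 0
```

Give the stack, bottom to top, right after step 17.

PUSH 12  : [12]
PUSH 26  : [12, 26]
POP      : [12]
NEG      : [-12]
DUP      : [-12, -12]
NEG      : [-12, 12]
POP      : [-12]
PUSH -2  : [-12, -2]
LT       : [1]
PUSH -52 : [1, -52]
OVER     : [1, -52, 1]
STORE 1  : [1, -52]
MOD      : [1]
PUSH 7   : [1, 7]
SUB      : [-6]
STORE 0  : []
PUSH -2  : [-2]

[-2]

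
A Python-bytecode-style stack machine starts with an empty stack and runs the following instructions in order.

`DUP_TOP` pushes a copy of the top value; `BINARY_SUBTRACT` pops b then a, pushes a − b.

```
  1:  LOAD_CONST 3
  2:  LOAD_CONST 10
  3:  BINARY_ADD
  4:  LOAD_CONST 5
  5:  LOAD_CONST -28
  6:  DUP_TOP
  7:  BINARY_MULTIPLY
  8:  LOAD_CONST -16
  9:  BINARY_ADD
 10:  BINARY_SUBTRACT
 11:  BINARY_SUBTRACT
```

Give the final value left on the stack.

LOAD_CONST 3    → [3]
LOAD_CONST 10   → [3, 10]
BINARY_ADD      → [13]
LOAD_CONST 5    → [13, 5]
LOAD_CONST -28  → [13, 5, -28]
DUP_TOP         → [13, 5, -28, -28]
BINARY_MULTIPLY → [13, 5, 784]
LOAD_CONST -16  → [13, 5, 784, -16]
BINARY_ADD      → [13, 5, 768]
BINARY_SUBTRACT → [13, -763]
BINARY_SUBTRACT → [776]

776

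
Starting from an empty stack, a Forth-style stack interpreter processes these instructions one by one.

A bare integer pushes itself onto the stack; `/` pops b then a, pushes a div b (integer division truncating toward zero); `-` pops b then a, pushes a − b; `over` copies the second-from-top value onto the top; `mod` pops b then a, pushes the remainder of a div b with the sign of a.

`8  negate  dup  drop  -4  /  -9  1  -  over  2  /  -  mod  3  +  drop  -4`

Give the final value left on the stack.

-4

8      → [8]
negate → [-8]
dup    → [-8, -8]
drop   → [-8]
-4     → [-8, -4]
/      → [2]
-9     → [2, -9]
1      → [2, -9, 1]
-      → [2, -10]
over   → [2, -10, 2]
2      → [2, -10, 2, 2]
/      → [2, -10, 1]
-      → [2, -11]
mod    → [2]
3      → [2, 3]
+      → [5]
drop   → []
-4     → [-4]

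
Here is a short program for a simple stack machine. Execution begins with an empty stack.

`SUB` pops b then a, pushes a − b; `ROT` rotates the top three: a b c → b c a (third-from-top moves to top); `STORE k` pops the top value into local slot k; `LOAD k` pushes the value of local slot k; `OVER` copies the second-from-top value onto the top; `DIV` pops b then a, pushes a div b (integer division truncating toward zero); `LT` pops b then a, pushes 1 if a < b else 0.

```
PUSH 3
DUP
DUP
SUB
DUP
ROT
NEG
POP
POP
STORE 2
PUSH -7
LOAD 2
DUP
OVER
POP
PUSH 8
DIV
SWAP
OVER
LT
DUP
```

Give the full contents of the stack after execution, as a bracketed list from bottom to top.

[-7, 0, 0, 0]

PUSH 3  → 3
DUP     → 3 3
DUP     → 3 3 3
SUB     → 3 0
DUP     → 3 0 0
ROT     → 0 0 3
NEG     → 0 0 -3
POP     → 0 0
POP     → 0
STORE 2 → (empty)
PUSH -7 → -7
LOAD 2  → -7 0
DUP     → -7 0 0
OVER    → -7 0 0 0
POP     → -7 0 0
PUSH 8  → -7 0 0 8
DIV     → -7 0 0
SWAP    → -7 0 0
OVER    → -7 0 0 0
LT      → -7 0 0
DUP     → -7 0 0 0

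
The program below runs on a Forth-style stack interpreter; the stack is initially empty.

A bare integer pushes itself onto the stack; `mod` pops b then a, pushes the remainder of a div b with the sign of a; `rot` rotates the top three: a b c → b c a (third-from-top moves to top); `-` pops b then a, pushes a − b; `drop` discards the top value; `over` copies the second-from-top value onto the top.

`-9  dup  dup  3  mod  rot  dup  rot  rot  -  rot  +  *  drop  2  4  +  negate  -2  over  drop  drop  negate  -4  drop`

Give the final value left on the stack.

6

-9     → [-9]
dup    → [-9, -9]
dup    → [-9, -9, -9]
3      → [-9, -9, -9, 3]
mod    → [-9, -9, 0]
rot    → [-9, 0, -9]
dup    → [-9, 0, -9, -9]
rot    → [-9, -9, -9, 0]
rot    → [-9, -9, 0, -9]
-      → [-9, -9, 9]
rot    → [-9, 9, -9]
+      → [-9, 0]
*      → [0]
drop   → []
2      → [2]
4      → [2, 4]
+      → [6]
negate → [-6]
-2     → [-6, -2]
over   → [-6, -2, -6]
drop   → [-6, -2]
drop   → [-6]
negate → [6]
-4     → [6, -4]
drop   → [6]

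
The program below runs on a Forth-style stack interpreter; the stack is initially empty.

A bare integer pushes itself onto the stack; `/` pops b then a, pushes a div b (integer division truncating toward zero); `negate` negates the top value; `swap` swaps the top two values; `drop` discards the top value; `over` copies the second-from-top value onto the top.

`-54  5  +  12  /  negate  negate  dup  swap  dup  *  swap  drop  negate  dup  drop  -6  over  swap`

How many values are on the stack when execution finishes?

3

-54    -> [-54]
5      -> [-54, 5]
+      -> [-49]
12     -> [-49, 12]
/      -> [-4]
negate -> [4]
negate -> [-4]
dup    -> [-4, -4]
swap   -> [-4, -4]
dup    -> [-4, -4, -4]
*      -> [-4, 16]
swap   -> [16, -4]
drop   -> [16]
negate -> [-16]
dup    -> [-16, -16]
drop   -> [-16]
-6     -> [-16, -6]
over   -> [-16, -6, -16]
swap   -> [-16, -16, -6]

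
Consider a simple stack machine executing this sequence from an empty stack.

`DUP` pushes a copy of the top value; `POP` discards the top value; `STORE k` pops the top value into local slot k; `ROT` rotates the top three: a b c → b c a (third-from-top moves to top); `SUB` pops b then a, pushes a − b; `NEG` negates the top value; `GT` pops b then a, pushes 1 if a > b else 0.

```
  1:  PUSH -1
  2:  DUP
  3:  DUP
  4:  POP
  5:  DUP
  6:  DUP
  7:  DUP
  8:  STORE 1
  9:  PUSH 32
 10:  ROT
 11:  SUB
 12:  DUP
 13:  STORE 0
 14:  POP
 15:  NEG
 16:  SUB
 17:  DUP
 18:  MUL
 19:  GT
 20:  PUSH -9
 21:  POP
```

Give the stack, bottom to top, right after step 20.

PUSH -1  [-1]
DUP      [-1, -1]
DUP      [-1, -1, -1]
POP      [-1, -1]
DUP      [-1, -1, -1]
DUP      [-1, -1, -1, -1]
DUP      [-1, -1, -1, -1, -1]
STORE 1  [-1, -1, -1, -1]
PUSH 32  [-1, -1, -1, -1, 32]
ROT      [-1, -1, -1, 32, -1]
SUB      [-1, -1, -1, 33]
DUP      [-1, -1, -1, 33, 33]
STORE 0  [-1, -1, -1, 33]
POP      [-1, -1, -1]
NEG      [-1, -1, 1]
SUB      [-1, -2]
DUP      [-1, -2, -2]
MUL      [-1, 4]
GT       [0]
PUSH -9  [0, -9]

[0, -9]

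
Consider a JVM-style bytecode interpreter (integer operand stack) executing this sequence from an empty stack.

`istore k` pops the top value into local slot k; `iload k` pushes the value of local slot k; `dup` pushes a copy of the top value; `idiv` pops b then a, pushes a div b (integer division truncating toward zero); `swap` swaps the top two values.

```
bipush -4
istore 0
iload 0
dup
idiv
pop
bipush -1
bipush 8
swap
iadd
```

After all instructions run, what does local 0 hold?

-4

bipush -4 → -4
istore 0  → (empty)
iload 0   → -4
dup       → -4 -4
idiv      → 1
pop       → (empty)
bipush -1 → -1
bipush 8  → -1 8
swap      → 8 -1
iadd      → 7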